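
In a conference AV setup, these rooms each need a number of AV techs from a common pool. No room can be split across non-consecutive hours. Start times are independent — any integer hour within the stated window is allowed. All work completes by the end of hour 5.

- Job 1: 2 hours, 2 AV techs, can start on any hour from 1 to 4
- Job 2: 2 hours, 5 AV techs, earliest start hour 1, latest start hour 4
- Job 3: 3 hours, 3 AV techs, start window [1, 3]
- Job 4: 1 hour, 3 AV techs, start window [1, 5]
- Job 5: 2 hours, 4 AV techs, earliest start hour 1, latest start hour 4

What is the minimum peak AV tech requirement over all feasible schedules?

7

Early-start (Job 1@1, Job 2@1, Job 3@1, Job 4@1, Job 5@1) gives peak 17: h1:17  h2:14  h3:3  h4:0  h5:0.
Shift Job 3→3, Job 4→3, Job 5→4.
Schedule Job 1@1, Job 2@1, Job 3@3, Job 4@3, Job 5@4: h1:7  h2:7  h3:6  h4:7  h5:7 — peak 7.
Total AV tech-hours = 34 over 5 hours ⇒ peak ≥ ⌈34/5⌉ = 7, so 7 is optimal.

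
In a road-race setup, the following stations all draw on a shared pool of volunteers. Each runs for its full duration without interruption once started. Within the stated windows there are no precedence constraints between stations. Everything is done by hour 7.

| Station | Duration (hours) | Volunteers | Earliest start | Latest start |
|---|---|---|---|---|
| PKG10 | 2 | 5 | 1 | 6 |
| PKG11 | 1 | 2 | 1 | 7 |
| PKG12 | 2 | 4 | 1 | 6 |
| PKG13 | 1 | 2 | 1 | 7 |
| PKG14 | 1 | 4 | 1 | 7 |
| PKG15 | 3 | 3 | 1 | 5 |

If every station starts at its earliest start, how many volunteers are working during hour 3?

3

At early start, hour 3 has: PKG15.
Demand: 3 = 3.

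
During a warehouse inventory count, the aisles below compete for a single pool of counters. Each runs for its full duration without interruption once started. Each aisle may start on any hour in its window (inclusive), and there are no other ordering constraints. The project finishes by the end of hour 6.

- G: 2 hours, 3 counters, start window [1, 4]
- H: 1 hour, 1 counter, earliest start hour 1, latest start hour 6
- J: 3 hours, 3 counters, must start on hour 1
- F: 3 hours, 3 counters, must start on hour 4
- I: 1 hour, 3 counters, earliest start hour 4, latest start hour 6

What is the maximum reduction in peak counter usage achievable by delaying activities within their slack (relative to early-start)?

Early-start peak: h1:7  h2:6  h3:3  h4:6  h5:3  h6:3 ⇒ 7.
Leveled (G@1, H@3, J@1, F@4, I@4): h1:6  h2:6  h3:4  h4:6  h5:3  h6:3 ⇒ 6.
Reduction 7 − 6 = 1.

1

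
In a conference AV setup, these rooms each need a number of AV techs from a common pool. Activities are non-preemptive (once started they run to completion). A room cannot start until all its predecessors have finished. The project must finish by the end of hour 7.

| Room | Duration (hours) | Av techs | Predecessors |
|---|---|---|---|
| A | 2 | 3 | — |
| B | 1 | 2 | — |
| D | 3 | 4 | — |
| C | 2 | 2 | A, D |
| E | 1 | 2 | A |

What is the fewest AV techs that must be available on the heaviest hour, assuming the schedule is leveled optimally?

4

Early-start (A@1, B@1, D@1, C@4, E@3) gives peak 9: h1:9  h2:7  h3:6  h4:2  h5:2  h6:0  h7:0.
Shift B→6, D→3, C→6, E→7.
Schedule A@1, B@6, D@3, C@6, E@7: h1:3  h2:3  h3:4  h4:4  h5:4  h6:4  h7:4 — peak 4.
Total AV tech-hours = 26 over 7 hours ⇒ peak ≥ ⌈26/7⌉ = 4, so 4 is optimal.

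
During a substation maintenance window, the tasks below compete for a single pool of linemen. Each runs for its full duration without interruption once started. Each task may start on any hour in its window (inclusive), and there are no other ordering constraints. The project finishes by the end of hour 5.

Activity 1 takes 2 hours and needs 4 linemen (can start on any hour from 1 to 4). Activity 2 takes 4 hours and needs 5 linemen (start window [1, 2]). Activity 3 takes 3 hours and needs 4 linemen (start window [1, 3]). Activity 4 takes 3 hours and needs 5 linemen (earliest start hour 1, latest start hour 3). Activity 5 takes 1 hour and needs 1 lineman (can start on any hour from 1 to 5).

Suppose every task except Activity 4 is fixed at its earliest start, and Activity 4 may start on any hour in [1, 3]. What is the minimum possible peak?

14

Activity 4@1: h1:19  h2:18  h3:14  h4:5  h5:0 → peak 19
Activity 4@2: h1:14  h2:18  h3:14  h4:10  h5:0 → peak 18
Activity 4@3: h1:14  h2:13  h3:14  h4:10  h5:5 → peak 14
Best is Activity 4@3, peak 14.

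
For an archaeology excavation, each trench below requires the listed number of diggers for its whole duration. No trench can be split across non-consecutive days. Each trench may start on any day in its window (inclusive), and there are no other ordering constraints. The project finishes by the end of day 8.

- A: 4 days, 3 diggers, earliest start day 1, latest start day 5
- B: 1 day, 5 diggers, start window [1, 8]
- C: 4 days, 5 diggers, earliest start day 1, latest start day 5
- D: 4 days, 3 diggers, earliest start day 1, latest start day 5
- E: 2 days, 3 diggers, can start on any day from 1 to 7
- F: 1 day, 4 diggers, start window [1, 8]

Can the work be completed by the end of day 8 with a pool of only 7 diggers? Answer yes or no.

no

Total digger-days = 59; over 8 days the average is 59/8 > 7, so some day must exceed 7.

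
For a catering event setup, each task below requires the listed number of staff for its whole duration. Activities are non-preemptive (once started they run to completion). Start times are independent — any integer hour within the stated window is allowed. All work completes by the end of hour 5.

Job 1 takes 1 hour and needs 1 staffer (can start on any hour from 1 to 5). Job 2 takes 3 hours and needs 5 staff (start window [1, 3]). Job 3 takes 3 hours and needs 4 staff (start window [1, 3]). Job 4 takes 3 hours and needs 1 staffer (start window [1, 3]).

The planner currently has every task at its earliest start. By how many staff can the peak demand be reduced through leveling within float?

Early-start peak: h1:11  h2:10  h3:10  h4:0  h5:0 ⇒ 11.
Leveled (Job 1@1, Job 2@1, Job 3@1, Job 4@2): h1:10  h2:10  h3:10  h4:1  h5:0 ⇒ 10.
Reduction 11 − 10 = 1.

1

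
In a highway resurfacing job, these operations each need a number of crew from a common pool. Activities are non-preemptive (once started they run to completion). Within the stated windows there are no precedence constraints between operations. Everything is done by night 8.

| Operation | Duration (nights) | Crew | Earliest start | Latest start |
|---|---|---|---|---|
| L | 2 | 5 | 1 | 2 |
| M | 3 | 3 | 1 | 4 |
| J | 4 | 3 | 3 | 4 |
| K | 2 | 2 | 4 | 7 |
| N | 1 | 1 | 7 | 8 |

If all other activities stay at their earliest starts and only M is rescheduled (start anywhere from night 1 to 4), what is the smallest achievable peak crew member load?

M@1: n1:8  n2:8  n3:6  n4:5  n5:5  n6:3  n7:1  n8:0 → peak 8
M@2: n1:5  n2:8  n3:6  n4:8  n5:5  n6:3  n7:1  n8:0 → peak 8
M@3: n1:5  n2:5  n3:6  n4:8  n5:8  n6:3  n7:1  n8:0 → peak 8
M@4: n1:5  n2:5  n3:3  n4:8  n5:8  n6:6  n7:1  n8:0 → peak 8
Best is M@1, peak 8.

8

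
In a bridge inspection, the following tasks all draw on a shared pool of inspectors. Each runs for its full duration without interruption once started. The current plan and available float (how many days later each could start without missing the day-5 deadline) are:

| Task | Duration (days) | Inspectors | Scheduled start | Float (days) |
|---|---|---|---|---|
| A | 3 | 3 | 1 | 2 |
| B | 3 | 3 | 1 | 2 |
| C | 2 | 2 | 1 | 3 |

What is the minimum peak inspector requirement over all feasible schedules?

6

Early-start (A@1, B@1, C@1) gives peak 8: d1:8  d2:8  d3:6  d4:0  d5:0.
Shift C→4.
Schedule A@1, B@1, C@4: d1:6  d2:6  d3:6  d4:2  d5:2 — peak 6.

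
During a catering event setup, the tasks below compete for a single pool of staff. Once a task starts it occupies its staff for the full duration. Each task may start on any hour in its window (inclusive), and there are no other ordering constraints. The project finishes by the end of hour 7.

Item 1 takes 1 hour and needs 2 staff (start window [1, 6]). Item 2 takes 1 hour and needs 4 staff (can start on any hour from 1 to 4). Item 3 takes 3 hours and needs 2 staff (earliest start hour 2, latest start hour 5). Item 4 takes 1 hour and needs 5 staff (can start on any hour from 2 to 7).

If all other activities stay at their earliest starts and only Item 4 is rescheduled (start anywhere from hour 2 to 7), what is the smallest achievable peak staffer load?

Item 4@2: h1:6  h2:7  h3:2  h4:2  h5:0  h6:0  h7:0 → peak 7
Item 4@3: h1:6  h2:2  h3:7  h4:2  h5:0  h6:0  h7:0 → peak 7
Item 4@4: h1:6  h2:2  h3:2  h4:7  h5:0  h6:0  h7:0 → peak 7
Item 4@5: h1:6  h2:2  h3:2  h4:2  h5:5  h6:0  h7:0 → peak 6
Item 4@6: h1:6  h2:2  h3:2  h4:2  h5:0  h6:5  h7:0 → peak 6
Item 4@7: h1:6  h2:2  h3:2  h4:2  h5:0  h6:0  h7:5 → peak 6
Best is Item 4@5, peak 6.

6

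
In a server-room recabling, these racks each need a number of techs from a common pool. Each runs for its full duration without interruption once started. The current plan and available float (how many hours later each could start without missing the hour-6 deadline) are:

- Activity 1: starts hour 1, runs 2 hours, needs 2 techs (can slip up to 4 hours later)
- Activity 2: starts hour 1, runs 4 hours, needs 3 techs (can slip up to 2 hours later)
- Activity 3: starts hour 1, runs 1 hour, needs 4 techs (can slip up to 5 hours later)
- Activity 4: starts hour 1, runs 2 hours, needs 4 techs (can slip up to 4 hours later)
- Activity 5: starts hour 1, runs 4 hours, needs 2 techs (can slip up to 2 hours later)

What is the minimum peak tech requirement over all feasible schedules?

7

Early-start (Activity 1@1, Activity 2@1, Activity 3@1, Activity 4@1, Activity 5@1) gives peak 15: h1:15  h2:11  h3:5  h4:5  h5:0  h6:0.
Shift Activity 1→2, Activity 4→5, Activity 5→2.
Schedule Activity 1@2, Activity 2@1, Activity 3@1, Activity 4@5, Activity 5@2: h1:7  h2:7  h3:7  h4:5  h5:6  h6:4 — peak 7.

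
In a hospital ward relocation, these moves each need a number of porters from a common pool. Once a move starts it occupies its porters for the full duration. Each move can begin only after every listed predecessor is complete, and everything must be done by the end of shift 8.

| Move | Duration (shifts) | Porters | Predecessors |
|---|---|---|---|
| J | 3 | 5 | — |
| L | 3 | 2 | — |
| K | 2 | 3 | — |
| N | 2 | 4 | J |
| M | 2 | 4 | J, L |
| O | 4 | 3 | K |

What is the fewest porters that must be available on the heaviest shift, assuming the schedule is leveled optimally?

Early-start (J@1, L@1, K@1, N@4, M@4, O@3) gives peak 11: s1:10  s2:10  s3:10  s4:11  s5:11  s6:3  s7:0  s8:0.
Shift L→4, N→7, M→7.
Schedule J@1, L@4, K@1, N@7, M@7, O@3: s1:8  s2:8  s3:8  s4:5  s5:5  s6:5  s7:8  s8:8 — peak 8.

8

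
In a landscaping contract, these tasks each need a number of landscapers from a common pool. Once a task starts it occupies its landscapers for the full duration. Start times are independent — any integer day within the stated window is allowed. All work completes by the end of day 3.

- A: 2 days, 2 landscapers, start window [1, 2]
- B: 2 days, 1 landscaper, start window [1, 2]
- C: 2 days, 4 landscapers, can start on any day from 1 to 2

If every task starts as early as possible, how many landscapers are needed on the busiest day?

7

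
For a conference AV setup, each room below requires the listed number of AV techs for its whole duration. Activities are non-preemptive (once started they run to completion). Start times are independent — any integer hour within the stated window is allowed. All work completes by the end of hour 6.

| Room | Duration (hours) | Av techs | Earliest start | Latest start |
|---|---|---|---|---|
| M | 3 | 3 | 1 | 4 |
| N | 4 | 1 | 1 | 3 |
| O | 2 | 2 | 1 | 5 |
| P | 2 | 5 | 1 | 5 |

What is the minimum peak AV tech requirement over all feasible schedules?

6

Early-start (M@1, N@1, O@1, P@1) gives peak 11: h1:11  h2:11  h3:4  h4:1  h5:0  h6:0.
Shift P→4.
Schedule M@1, N@1, O@1, P@4: h1:6  h2:6  h3:4  h4:6  h5:5  h6:0 — peak 6.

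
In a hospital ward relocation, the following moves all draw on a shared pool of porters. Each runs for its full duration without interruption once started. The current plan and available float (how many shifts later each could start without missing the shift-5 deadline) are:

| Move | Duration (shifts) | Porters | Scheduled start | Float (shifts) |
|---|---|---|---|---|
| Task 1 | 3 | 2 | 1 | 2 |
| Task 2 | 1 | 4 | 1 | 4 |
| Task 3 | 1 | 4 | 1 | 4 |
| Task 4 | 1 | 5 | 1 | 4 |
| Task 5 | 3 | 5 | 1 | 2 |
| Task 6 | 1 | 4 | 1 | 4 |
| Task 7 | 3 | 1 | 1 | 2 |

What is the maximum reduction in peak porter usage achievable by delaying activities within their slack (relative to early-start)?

16

Early-start peak: s1:25  s2:8  s3:8  s4:0  s5:0 ⇒ 25.
Leveled (Task 1@1, Task 2@1, Task 3@4, Task 4@2, Task 5@3, Task 6@5, Task 7@1): s1:7  s2:8  s3:8  s4:9  s5:9 ⇒ 9.
Reduction 25 − 9 = 16.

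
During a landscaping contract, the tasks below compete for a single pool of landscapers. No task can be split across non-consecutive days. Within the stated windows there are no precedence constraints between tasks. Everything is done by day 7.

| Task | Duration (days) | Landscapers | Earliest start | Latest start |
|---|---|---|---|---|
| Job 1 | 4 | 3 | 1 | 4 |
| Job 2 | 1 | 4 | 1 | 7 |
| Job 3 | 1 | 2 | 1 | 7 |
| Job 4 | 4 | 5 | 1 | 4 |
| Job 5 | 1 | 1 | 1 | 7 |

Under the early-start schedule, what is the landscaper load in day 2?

At early start, day 2 has: Job 1, Job 4.
Demand: 3 + 5 = 8.

8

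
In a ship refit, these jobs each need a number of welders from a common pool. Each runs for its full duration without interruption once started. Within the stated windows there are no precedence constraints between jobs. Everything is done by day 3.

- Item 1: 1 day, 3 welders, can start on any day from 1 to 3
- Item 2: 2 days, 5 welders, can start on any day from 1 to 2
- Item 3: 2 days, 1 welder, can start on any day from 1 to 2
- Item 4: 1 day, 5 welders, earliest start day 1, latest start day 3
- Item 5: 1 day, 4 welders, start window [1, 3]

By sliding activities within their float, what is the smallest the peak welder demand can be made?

9

Early-start (Item 1@1, Item 2@1, Item 3@1, Item 4@1, Item 5@1) gives peak 18: d1:18  d2:6  d3:0.
Shift Item 4→3, Item 5→3.
Schedule Item 1@1, Item 2@1, Item 3@1, Item 4@3, Item 5@3: d1:9  d2:6  d3:9 — peak 9.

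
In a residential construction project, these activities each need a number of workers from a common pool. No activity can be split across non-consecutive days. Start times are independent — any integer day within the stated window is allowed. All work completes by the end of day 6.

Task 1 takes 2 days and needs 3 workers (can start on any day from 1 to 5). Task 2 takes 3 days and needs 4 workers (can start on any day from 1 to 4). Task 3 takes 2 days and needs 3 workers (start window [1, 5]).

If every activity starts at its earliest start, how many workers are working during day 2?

At early start, day 2 has: Task 1, Task 2, Task 3.
Demand: 3 + 4 + 3 = 10.

10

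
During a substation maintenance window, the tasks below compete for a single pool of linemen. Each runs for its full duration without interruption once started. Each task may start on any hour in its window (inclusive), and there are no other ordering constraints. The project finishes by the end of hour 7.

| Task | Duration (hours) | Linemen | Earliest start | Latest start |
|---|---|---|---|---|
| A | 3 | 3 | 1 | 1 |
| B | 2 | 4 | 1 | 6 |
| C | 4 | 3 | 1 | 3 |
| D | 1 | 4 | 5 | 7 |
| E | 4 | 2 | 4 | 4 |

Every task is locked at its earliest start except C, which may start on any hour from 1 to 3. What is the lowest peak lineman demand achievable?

9

C@1: h1:10  h2:10  h3:6  h4:5  h5:6  h6:2  h7:2 → peak 10
C@2: h1:7  h2:10  h3:6  h4:5  h5:9  h6:2  h7:2 → peak 10
C@3: h1:7  h2:7  h3:6  h4:5  h5:9  h6:5  h7:2 → peak 9
Best is C@3, peak 9.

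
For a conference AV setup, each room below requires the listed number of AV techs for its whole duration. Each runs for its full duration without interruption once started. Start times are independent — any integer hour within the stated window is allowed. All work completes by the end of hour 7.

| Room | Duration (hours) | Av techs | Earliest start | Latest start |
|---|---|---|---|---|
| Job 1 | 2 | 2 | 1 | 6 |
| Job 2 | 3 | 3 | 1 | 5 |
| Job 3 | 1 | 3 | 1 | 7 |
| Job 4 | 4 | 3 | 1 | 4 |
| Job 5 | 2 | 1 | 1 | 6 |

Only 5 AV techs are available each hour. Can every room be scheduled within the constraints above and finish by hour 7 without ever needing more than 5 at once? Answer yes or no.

The minimum achievable peak is 6; 5 < 6, so no feasible schedule stays within the cap.

no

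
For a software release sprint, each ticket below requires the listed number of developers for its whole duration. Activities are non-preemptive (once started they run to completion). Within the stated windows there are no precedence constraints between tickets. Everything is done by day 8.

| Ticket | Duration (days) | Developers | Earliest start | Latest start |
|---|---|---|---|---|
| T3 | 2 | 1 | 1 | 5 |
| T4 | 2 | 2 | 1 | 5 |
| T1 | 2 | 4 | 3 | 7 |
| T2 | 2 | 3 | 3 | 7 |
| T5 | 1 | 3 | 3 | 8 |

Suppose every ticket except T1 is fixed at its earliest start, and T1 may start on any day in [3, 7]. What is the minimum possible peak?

6

T1@3: d1:3  d2:3  d3:10  d4:7  d5:0  d6:0  d7:0  d8:0 → peak 10
T1@4: d1:3  d2:3  d3:6  d4:7  d5:4  d6:0  d7:0  d8:0 → peak 7
T1@5: d1:3  d2:3  d3:6  d4:3  d5:4  d6:4  d7:0  d8:0 → peak 6
T1@6: d1:3  d2:3  d3:6  d4:3  d5:0  d6:4  d7:4  d8:0 → peak 6
T1@7: d1:3  d2:3  d3:6  d4:3  d5:0  d6:0  d7:4  d8:4 → peak 6
Best is T1@5, peak 6.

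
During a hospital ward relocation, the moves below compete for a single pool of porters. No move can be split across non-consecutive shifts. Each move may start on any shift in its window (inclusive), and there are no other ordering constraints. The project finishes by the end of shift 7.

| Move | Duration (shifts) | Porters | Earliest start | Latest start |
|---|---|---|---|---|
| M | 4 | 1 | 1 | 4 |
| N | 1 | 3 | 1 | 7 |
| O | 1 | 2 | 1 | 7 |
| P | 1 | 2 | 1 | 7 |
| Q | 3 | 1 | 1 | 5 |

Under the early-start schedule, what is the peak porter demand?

Early-start schedule: M@1, N@1, O@1, P@1, Q@1.
Load per shift: shift 1: 9, shift 2: 2, shift 3: 2, shift 4: 1, shift 5: 0, shift 6: 0, shift 7: 0.
Peak is 9.

9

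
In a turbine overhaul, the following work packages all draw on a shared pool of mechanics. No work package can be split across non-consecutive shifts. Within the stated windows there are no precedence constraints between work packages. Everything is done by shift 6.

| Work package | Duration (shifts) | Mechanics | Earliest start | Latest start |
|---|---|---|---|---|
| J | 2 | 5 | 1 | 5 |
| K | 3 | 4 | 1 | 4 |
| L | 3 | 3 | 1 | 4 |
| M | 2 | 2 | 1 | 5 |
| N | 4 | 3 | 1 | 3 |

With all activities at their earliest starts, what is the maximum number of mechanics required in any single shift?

Early-start schedule: J@1, K@1, L@1, M@1, N@1.
Load per shift: shift 1: 17, shift 2: 17, shift 3: 10, shift 4: 3, shift 5: 0, shift 6: 0.
Peak is 17.

17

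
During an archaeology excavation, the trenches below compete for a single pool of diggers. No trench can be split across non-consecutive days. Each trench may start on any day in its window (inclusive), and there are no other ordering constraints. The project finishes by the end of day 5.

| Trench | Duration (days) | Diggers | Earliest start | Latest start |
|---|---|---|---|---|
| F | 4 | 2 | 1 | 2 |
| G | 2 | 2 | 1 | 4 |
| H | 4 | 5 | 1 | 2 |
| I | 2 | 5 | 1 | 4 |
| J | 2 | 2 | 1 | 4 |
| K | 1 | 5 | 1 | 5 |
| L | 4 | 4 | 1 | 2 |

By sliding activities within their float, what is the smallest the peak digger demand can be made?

Early-start (F@1, G@1, H@1, I@1, J@1, K@1, L@1) gives peak 25: d1:25  d2:20  d3:11  d4:11  d5:0.
Shift I→3, L→2.
Schedule F@1, G@1, H@1, I@3, J@1, K@1, L@2: d1:16  d2:15  d3:16  d4:16  d5:4 — peak 16.

16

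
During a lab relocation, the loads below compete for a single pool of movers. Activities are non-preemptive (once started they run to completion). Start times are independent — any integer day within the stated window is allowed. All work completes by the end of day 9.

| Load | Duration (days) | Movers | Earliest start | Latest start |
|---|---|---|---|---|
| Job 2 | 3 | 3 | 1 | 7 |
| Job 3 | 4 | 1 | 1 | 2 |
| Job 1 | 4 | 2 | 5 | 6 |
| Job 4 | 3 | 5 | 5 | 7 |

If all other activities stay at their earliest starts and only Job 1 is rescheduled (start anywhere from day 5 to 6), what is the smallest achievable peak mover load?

Job 1@5: d1:4  d2:4  d3:4  d4:1  d5:7  d6:7  d7:7  d8:2  d9:0 → peak 7
Job 1@6: d1:4  d2:4  d3:4  d4:1  d5:5  d6:7  d7:7  d8:2  d9:2 → peak 7
Best is Job 1@5, peak 7.

7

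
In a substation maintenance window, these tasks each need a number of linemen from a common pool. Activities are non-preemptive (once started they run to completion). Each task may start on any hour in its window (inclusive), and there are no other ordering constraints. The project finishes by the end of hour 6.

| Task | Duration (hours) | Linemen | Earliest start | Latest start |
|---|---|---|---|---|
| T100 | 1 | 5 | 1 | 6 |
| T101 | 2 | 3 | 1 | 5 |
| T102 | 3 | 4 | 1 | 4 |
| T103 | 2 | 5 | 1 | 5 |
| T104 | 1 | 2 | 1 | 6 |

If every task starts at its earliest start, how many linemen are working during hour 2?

At early start, hour 2 has: T101, T102, T103.
Demand: 3 + 4 + 5 = 12.

12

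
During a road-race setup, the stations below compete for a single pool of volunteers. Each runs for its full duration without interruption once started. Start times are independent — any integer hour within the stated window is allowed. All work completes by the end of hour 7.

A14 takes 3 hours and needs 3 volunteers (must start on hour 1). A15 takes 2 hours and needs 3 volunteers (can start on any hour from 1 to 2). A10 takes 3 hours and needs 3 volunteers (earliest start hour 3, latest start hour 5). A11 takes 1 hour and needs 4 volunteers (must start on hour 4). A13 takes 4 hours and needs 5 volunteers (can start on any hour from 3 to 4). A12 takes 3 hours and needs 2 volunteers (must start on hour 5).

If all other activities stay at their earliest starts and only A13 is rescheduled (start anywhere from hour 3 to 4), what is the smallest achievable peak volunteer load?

A13@3: h1:6  h2:6  h3:11  h4:12  h5:10  h6:7  h7:2 → peak 12
A13@4: h1:6  h2:6  h3:6  h4:12  h5:10  h6:7  h7:7 → peak 12
Best is A13@3, peak 12.

12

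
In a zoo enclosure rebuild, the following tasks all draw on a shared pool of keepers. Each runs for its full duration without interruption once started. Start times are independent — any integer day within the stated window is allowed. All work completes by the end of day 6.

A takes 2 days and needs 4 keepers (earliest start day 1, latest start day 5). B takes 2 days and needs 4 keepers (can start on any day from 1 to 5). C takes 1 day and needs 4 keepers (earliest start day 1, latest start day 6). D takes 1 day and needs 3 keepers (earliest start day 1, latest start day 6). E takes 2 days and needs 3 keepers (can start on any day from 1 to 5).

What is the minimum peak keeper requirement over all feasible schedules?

Early-start (A@1, B@1, C@1, D@1, E@1) gives peak 18: d1:18  d2:11  d3:0  d4:0  d5:0  d6:0.
Shift B→3, C→5, E→2.
Schedule A@1, B@3, C@5, D@1, E@2: d1:7  d2:7  d3:7  d4:4  d5:4  d6:0 — peak 7.

7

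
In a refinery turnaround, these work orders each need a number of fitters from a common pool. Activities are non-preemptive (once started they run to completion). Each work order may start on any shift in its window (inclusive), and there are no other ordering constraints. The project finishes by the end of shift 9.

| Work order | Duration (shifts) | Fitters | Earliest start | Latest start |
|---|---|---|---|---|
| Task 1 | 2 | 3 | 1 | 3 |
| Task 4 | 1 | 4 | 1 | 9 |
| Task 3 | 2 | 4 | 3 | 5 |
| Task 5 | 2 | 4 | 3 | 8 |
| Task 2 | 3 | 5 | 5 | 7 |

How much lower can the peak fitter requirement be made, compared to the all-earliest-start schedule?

1

Early-start peak: s1:7  s2:3  s3:8  s4:8  s5:5  s6:5  s7:5  s8:0  s9:0 ⇒ 8.
Leveled (Task 1@1, Task 4@1, Task 3@3, Task 5@5, Task 2@7): s1:7  s2:3  s3:4  s4:4  s5:4  s6:4  s7:5  s8:5  s9:5 ⇒ 7.
Reduction 8 − 7 = 1.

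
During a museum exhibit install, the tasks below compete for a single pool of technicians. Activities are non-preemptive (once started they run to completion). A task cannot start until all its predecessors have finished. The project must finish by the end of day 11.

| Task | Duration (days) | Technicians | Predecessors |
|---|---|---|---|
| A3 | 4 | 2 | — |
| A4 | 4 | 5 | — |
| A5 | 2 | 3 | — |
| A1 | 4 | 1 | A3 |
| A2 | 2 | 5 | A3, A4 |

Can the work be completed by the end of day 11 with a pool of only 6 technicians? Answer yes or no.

Schedule A3@1, A4@5, A5@1, A1@5, A2@9: d1:5  d2:5  d3:2  d4:2  d5:6  d6:6  d7:6  d8:6  d9:5  d10:5  d11:0 — peak 6 ≤ 6.

yes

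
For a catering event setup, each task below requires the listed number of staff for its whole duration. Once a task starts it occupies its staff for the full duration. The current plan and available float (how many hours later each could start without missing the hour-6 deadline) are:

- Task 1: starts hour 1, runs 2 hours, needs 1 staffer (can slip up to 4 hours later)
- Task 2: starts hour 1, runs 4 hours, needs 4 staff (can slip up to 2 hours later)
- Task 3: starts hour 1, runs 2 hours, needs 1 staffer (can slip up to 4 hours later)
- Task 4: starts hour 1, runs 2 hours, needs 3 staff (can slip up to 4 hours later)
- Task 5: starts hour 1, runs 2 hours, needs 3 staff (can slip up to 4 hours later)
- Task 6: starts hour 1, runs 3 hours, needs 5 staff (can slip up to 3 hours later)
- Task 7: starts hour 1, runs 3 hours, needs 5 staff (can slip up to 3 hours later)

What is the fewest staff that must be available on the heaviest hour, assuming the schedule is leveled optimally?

Early-start (Task 1@1, Task 2@1, Task 3@1, Task 4@1, Task 5@1, Task 6@1, Task 7@1) gives peak 22: h1:22  h2:22  h3:14  h4:4  h5:0  h6:0.
Shift Task 4→5, Task 5→5, Task 7→4.
Schedule Task 1@1, Task 2@1, Task 3@1, Task 4@5, Task 5@5, Task 6@1, Task 7@4: h1:11  h2:11  h3:9  h4:9  h5:11  h6:11 — peak 11.
Total staffer-hours = 62 over 6 hours ⇒ peak ≥ ⌈62/6⌉ = 11, so 11 is optimal.

11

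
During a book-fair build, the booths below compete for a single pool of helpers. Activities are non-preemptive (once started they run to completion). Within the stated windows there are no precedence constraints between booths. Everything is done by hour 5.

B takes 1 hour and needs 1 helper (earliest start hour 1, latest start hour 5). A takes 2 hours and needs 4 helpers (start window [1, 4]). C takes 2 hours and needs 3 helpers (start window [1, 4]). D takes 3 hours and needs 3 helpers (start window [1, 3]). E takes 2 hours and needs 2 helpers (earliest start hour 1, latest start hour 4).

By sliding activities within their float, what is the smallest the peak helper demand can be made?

Early-start (B@1, A@1, C@1, D@1, E@1) gives peak 13: h1:13  h2:12  h3:3  h4:0  h5:0.
Shift C→4, D→3, E→2.
Schedule B@1, A@1, C@4, D@3, E@2: h1:5  h2:6  h3:5  h4:6  h5:6 — peak 6.
Total helper-hours = 28 over 5 hours ⇒ peak ≥ ⌈28/5⌉ = 6, so 6 is optimal.

6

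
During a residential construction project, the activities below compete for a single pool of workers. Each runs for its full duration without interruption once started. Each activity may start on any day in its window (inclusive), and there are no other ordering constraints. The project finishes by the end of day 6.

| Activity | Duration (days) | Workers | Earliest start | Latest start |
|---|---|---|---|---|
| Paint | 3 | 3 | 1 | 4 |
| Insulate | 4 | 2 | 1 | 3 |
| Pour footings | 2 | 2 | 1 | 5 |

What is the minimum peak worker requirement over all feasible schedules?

5

Early-start (Paint@1, Insulate@1, Pour footings@1) gives peak 7: d1:7  d2:7  d3:5  d4:2  d5:0  d6:0.
Shift Pour footings→4.
Schedule Paint@1, Insulate@1, Pour footings@4: d1:5  d2:5  d3:5  d4:4  d5:2  d6:0 — peak 5.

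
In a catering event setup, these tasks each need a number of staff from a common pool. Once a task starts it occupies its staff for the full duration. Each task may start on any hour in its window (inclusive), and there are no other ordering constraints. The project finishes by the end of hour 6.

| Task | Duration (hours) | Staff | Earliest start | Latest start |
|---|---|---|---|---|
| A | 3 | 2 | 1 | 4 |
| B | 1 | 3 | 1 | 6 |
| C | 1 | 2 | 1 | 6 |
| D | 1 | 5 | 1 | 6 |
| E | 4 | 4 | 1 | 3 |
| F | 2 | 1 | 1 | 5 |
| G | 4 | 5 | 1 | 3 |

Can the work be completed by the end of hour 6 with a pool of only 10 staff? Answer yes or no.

The minimum achievable peak is 11; 10 < 11, so no feasible schedule stays within the cap.

no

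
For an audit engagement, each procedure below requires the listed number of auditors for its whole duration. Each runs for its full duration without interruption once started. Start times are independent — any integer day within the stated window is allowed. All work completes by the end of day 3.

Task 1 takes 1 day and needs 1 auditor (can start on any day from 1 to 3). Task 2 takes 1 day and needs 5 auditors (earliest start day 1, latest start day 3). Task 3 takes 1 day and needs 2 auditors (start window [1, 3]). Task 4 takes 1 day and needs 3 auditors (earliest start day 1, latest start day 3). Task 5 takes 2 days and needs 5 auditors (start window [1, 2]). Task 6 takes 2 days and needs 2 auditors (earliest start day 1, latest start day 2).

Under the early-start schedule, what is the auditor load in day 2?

7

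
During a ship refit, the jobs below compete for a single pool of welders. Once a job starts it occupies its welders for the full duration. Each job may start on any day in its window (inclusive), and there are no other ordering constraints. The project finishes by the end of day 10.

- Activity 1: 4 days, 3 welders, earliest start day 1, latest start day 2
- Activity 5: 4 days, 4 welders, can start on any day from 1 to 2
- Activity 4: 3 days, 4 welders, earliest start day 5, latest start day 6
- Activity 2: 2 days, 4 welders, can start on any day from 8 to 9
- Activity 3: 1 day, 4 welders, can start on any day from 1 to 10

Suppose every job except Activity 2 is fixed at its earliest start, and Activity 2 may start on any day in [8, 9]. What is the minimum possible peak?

Activity 2@8: d1:11  d2:7  d3:7  d4:7  d5:4  d6:4  d7:4  d8:4  d9:4  d10:0 → peak 11
Activity 2@9: d1:11  d2:7  d3:7  d4:7  d5:4  d6:4  d7:4  d8:0  d9:4  d10:4 → peak 11
Best is Activity 2@8, peak 11.

11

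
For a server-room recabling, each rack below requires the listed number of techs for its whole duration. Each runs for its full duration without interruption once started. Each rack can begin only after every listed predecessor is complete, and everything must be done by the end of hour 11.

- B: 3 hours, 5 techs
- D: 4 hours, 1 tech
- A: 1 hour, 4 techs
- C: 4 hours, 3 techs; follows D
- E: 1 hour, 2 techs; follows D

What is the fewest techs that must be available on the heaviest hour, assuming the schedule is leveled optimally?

5

Early-start (B@1, D@1, A@1, C@5, E@5) gives peak 10: h1:10  h2:6  h3:6  h4:1  h5:5  h6:3  h7:3  h8:3  h9:0  h10:0  h11:0.
Shift D→4, A→4, C→8, E→8.
Schedule B@1, D@4, A@4, C@8, E@8: h1:5  h2:5  h3:5  h4:5  h5:1  h6:1  h7:1  h8:5  h9:3  h10:3  h11:3 — peak 5.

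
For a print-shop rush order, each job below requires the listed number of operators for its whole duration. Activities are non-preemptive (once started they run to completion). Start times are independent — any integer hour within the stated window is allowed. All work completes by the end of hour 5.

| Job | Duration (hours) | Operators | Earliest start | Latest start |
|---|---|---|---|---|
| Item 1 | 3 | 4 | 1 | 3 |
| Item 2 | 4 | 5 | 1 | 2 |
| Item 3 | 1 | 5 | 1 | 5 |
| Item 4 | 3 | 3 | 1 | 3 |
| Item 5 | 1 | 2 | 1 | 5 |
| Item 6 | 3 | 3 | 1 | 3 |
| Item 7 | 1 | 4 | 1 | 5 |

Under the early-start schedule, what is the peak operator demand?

26

Early-start schedule: Item 1@1, Item 2@1, Item 3@1, Item 4@1, Item 5@1, Item 6@1, Item 7@1.
Load per hour: hour 1: 26, hour 2: 15, hour 3: 15, hour 4: 5, hour 5: 0.
Peak is 26.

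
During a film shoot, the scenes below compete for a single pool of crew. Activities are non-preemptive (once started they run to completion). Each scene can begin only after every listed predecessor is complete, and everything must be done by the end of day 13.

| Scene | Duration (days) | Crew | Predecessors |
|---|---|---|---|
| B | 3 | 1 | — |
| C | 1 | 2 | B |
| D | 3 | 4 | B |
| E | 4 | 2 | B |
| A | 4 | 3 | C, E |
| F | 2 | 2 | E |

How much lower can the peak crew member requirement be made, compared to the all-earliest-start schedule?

Early-start peak: d1:1  d2:1  d3:1  d4:8  d5:6  d6:6  d7:2  d8:5  d9:5  d10:3  d11:3  d12:0  d13:0 ⇒ 8.
Leveled (B@1, C@4, D@4, E@5, A@9, F@9): d1:1  d2:1  d3:1  d4:6  d5:6  d6:6  d7:2  d8:2  d9:5  d10:5  d11:3  d12:3  d13:0 ⇒ 6.
Reduction 8 − 6 = 2.

2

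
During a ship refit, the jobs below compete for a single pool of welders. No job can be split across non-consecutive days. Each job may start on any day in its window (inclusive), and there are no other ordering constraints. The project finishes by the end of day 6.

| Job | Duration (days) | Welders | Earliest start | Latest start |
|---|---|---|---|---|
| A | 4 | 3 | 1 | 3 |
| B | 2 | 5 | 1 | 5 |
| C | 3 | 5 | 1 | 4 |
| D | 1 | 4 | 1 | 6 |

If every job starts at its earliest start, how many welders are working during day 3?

At early start, day 3 has: A, C.
Demand: 3 + 5 = 8.

8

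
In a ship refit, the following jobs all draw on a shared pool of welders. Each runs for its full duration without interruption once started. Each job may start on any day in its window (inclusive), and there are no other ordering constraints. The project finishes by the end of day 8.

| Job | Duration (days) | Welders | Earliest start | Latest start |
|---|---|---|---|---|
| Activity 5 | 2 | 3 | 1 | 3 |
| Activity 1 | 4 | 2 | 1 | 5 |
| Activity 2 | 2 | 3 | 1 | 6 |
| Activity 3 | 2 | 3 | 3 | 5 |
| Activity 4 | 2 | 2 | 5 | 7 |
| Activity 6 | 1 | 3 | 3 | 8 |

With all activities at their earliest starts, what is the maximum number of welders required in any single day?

Early-start schedule: Activity 5@1, Activity 1@1, Activity 2@1, Activity 3@3, Activity 4@5, Activity 6@3.
Load per day: day 1: 8, day 2: 8, day 3: 8, day 4: 5, day 5: 2, day 6: 2, day 7: 0, day 8: 0.
Peak is 8.

8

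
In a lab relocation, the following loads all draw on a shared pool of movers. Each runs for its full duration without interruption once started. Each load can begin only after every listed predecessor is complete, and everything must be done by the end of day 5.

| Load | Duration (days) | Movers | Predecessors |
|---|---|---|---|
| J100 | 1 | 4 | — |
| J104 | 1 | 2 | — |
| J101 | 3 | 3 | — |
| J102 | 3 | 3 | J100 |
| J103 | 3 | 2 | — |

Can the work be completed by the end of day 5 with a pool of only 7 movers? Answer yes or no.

no

The minimum achievable peak is 8; 7 < 8, so no feasible schedule stays within the cap.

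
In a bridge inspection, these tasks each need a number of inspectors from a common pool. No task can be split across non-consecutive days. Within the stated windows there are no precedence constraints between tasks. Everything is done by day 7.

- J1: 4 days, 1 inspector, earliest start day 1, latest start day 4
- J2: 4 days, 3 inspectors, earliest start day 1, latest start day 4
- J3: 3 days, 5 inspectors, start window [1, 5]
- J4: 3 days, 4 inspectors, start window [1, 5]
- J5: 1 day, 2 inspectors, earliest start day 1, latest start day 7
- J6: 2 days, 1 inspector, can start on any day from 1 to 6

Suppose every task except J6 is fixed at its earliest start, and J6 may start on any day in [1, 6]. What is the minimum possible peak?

15

J6@1: d1:16  d2:14  d3:13  d4:4  d5:0  d6:0  d7:0 → peak 16
J6@2: d1:15  d2:14  d3:14  d4:4  d5:0  d6:0  d7:0 → peak 15
J6@3: d1:15  d2:13  d3:14  d4:5  d5:0  d6:0  d7:0 → peak 15
J6@4: d1:15  d2:13  d3:13  d4:5  d5:1  d6:0  d7:0 → peak 15
J6@5: d1:15  d2:13  d3:13  d4:4  d5:1  d6:1  d7:0 → peak 15
J6@6: d1:15  d2:13  d3:13  d4:4  d5:0  d6:1  d7:1 → peak 15
Best is J6@2, peak 15.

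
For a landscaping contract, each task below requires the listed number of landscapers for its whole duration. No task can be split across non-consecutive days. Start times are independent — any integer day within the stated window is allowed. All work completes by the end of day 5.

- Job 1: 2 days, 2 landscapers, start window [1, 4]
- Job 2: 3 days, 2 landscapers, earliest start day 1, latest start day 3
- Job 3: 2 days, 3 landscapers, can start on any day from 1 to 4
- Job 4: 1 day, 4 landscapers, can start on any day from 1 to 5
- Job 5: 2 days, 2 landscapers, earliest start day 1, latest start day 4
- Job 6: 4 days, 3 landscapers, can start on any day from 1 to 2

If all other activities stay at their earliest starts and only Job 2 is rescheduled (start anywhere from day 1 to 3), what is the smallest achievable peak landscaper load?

14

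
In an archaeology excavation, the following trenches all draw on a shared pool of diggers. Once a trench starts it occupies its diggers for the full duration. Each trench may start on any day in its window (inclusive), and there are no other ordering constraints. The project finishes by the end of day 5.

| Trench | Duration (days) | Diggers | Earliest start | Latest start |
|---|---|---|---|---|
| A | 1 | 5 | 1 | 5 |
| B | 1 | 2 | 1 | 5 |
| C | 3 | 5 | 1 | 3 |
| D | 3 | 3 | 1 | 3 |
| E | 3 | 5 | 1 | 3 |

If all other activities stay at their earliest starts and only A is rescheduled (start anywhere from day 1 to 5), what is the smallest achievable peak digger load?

A@1: d1:20  d2:13  d3:13  d4:0  d5:0 → peak 20
A@2: d1:15  d2:18  d3:13  d4:0  d5:0 → peak 18
A@3: d1:15  d2:13  d3:18  d4:0  d5:0 → peak 18
A@4: d1:15  d2:13  d3:13  d4:5  d5:0 → peak 15
A@5: d1:15  d2:13  d3:13  d4:0  d5:5 → peak 15
Best is A@4, peak 15.

15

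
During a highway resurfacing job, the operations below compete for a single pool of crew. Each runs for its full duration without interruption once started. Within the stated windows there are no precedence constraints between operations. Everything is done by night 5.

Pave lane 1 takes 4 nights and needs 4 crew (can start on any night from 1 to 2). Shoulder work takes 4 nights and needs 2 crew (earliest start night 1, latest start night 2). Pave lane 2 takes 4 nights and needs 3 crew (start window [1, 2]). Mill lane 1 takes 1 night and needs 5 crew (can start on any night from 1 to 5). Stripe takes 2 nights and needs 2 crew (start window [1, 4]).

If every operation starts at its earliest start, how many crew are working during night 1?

At early start, night 1 has: Pave lane 1, Shoulder work, Pave lane 2, Mill lane 1, Stripe.
Demand: 4 + 2 + 3 + 5 + 2 = 16.

16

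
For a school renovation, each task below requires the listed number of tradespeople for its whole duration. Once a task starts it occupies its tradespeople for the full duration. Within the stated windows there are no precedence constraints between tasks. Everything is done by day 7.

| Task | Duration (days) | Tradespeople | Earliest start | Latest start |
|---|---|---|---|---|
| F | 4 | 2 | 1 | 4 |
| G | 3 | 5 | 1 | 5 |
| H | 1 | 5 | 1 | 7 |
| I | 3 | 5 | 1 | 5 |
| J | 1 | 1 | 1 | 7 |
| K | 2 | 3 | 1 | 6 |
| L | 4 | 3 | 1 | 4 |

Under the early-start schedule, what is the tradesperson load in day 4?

5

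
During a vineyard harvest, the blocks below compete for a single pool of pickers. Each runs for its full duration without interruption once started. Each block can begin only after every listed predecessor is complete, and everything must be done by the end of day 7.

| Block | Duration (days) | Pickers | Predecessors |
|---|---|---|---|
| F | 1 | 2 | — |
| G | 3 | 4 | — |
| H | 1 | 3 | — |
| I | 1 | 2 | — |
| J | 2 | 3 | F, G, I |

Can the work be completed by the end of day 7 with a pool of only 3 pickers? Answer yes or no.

Total picker-days = 25; over 7 days the average is 25/7 > 3, so some day must exceed 3.

no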